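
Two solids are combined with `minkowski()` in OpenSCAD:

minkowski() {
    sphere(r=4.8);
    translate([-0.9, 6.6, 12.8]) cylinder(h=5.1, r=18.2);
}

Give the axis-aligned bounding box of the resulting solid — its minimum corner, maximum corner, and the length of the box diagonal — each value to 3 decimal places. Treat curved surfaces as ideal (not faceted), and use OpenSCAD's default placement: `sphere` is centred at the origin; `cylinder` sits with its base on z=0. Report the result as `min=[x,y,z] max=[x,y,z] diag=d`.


min=[-23.900,-16.400,8.000] max=[22.100,29.600,22.700] diag=66.694

A = translate([-0.9, 6.6, 12.8]) cylinder(h=5.1, r=18.2) → bbox [-19.1,-11.6,12.8] .. [17.3,24.8,17.9]
B = sphere(r=4.8) → bbox [-4.8,-4.8,-4.8] .. [4.8,4.8,4.8]
lo = A.lo+B.lo = [-19.1-4.8, -11.6-4.8, 12.8-4.8] = [-23.900,-16.400,8.000]
hi = A.hi+B.hi = [17.3+4.8, 24.8+4.8, 17.9+4.8] = [22.100,29.600,22.700]
diag = √(46²+46²+14.7²) = √4448.09 = 66.694


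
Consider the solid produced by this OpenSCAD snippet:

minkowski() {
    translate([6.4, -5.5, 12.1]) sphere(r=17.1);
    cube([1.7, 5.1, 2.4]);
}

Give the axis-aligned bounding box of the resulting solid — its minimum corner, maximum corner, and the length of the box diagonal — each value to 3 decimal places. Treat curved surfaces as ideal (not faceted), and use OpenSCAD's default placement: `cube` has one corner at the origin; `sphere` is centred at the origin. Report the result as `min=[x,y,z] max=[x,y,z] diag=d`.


A = translate([6.4, -5.5, 12.1]) sphere(r=17.1) → bbox [-10.7,-22.6,-5] .. [23.5,11.6,29.2]
B = cube([1.7, 5.1, 2.4]) → bbox [0,0,0] .. [1.7,5.1,2.4]
lo = A.lo+B.lo = [-10.7+0, -22.6+0, -5+0] = [-10.700,-22.600,-5.000]
hi = A.hi+B.hi = [23.5+1.7, 11.6+5.1, 29.2+2.4] = [25.200,16.700,31.600]
diag = √(35.9²+39.3²+36.6²) = √4172.86 = 64.598

min=[-10.700,-22.600,-5.000] max=[25.200,16.700,31.600] diag=64.598


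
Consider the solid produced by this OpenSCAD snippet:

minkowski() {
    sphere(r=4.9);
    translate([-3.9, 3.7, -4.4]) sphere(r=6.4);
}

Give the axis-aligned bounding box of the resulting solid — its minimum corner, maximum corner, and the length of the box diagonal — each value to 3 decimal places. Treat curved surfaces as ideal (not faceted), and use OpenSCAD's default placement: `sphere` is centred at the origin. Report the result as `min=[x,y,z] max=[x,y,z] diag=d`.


A = translate([-3.9, 3.7, -4.4]) sphere(r=6.4) → bbox [-10.3,-2.7,-10.8] .. [2.5,10.1,2]
B = sphere(r=4.9) → bbox [-4.9,-4.9,-4.9] .. [4.9,4.9,4.9]
lo = A.lo+B.lo = [-10.3-4.9, -2.7-4.9, -10.8-4.9] = [-15.200,-7.600,-15.700]
hi = A.hi+B.hi = [2.5+4.9, 10.1+4.9, 2+4.9] = [7.400,15.000,6.900]
diag = √(22.6²+22.6²+22.6²) = √1532.28 = 39.144

min=[-15.200,-7.600,-15.700] max=[7.400,15.000,6.900] diag=39.144


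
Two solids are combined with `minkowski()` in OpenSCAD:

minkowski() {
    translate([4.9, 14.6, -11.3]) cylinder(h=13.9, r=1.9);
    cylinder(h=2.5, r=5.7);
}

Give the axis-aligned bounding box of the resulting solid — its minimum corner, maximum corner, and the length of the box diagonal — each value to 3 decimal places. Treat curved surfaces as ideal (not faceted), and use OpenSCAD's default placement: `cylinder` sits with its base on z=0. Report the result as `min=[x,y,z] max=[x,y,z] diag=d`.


min=[-2.700,7.000,-11.300] max=[12.500,22.200,5.100] diag=27.038

A = translate([4.9, 14.6, -11.3]) cylinder(h=13.9, r=1.9) → bbox [3,12.7,-11.3] .. [6.8,16.5,2.6]
B = cylinder(h=2.5, r=5.7) → bbox [-5.7,-5.7,0] .. [5.7,5.7,2.5]
lo = A.lo+B.lo = [3-5.7, 12.7-5.7, -11.3+0] = [-2.700,7.000,-11.300]
hi = A.hi+B.hi = [6.8+5.7, 16.5+5.7, 2.6+2.5] = [12.500,22.200,5.100]
diag = √(15.2²+15.2²+16.4²) = √731.04 = 27.038


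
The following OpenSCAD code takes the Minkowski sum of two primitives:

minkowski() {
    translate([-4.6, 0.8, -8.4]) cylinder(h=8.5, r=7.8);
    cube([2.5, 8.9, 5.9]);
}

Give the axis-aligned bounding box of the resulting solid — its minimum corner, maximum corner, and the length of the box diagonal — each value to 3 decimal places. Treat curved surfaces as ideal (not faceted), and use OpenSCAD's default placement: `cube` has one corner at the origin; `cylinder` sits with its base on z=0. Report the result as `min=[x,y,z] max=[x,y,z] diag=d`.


A = translate([-4.6, 0.8, -8.4]) cylinder(h=8.5, r=7.8) → bbox [-12.4,-7,-8.4] .. [3.2,8.6,0.1]
B = cube([2.5, 8.9, 5.9]) → bbox [0,0,0] .. [2.5,8.9,5.9]
lo = A.lo+B.lo = [-12.4+0, -7+0, -8.4+0] = [-12.400,-7.000,-8.400]
hi = A.hi+B.hi = [3.2+2.5, 8.6+8.9, 0.1+5.9] = [5.700,17.500,6.000]
diag = √(18.1²+24.5²+14.4²) = √1135.22 = 33.693

min=[-12.400,-7.000,-8.400] max=[5.700,17.500,6.000] diag=33.693


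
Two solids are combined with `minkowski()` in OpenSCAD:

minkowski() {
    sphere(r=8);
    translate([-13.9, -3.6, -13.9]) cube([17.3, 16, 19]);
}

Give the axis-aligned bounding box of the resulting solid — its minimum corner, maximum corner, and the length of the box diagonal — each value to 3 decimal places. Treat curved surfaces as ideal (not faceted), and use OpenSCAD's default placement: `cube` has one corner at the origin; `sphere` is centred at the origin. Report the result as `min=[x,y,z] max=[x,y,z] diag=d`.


A = translate([-13.9, -3.6, -13.9]) cube([17.3, 16, 19]) → bbox [-13.9,-3.6,-13.9] .. [3.4,12.4,5.1]
B = sphere(r=8) → bbox [-8,-8,-8] .. [8,8,8]
lo = A.lo+B.lo = [-13.9-8, -3.6-8, -13.9-8] = [-21.900,-11.600,-21.900]
hi = A.hi+B.hi = [3.4+8, 12.4+8, 5.1+8] = [11.400,20.400,13.100]
diag = √(33.3²+32²+35²) = √3357.89 = 57.947

min=[-21.900,-11.600,-21.900] max=[11.400,20.400,13.100] diag=57.947


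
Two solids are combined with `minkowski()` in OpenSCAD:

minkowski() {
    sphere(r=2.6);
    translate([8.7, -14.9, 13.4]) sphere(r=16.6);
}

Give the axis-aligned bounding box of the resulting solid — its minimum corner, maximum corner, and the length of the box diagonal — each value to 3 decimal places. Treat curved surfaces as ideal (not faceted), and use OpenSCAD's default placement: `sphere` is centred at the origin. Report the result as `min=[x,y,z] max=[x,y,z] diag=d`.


A = translate([8.7, -14.9, 13.4]) sphere(r=16.6) → bbox [-7.9,-31.5,-3.2] .. [25.3,1.7,30]
B = sphere(r=2.6) → bbox [-2.6,-2.6,-2.6] .. [2.6,2.6,2.6]
lo = A.lo+B.lo = [-7.9-2.6, -31.5-2.6, -3.2-2.6] = [-10.500,-34.100,-5.800]
hi = A.hi+B.hi = [25.3+2.6, 1.7+2.6, 30+2.6] = [27.900,4.300,32.600]
diag = √(38.4²+38.4²+38.4²) = √4423.68 = 66.511

min=[-10.500,-34.100,-5.800] max=[27.900,4.300,32.600] diag=66.511


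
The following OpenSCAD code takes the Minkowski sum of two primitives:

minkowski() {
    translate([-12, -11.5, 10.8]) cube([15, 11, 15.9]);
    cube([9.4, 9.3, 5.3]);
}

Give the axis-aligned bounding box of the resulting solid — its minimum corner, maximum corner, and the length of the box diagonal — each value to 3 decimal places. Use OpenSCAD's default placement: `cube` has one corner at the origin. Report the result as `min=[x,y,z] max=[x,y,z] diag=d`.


A = translate([-12, -11.5, 10.8]) cube([15, 11, 15.9]) → bbox [-12,-11.5,10.8] .. [3,-0.5,26.7]
B = cube([9.4, 9.3, 5.3]) → bbox [0,0,0] .. [9.4,9.3,5.3]
lo = A.lo+B.lo = [-12+0, -11.5+0, 10.8+0] = [-12.000,-11.500,10.800]
hi = A.hi+B.hi = [3+9.4, -0.5+9.3, 26.7+5.3] = [12.400,8.800,32.000]
diag = √(24.4²+20.3²+21.2²) = √1456.89 = 38.169

min=[-12.000,-11.500,10.800] max=[12.400,8.800,32.000] diag=38.169


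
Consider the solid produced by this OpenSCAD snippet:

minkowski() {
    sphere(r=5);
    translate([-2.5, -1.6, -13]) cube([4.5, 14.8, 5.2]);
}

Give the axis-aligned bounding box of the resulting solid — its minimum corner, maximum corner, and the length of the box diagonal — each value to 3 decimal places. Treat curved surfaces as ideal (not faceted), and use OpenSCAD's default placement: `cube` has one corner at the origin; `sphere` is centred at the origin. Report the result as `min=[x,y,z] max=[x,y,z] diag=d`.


min=[-7.500,-6.600,-18.000] max=[7.000,18.200,-2.800] diag=32.501

A = translate([-2.5, -1.6, -13]) cube([4.5, 14.8, 5.2]) → bbox [-2.5,-1.6,-13] .. [2,13.2,-7.8]
B = sphere(r=5) → bbox [-5,-5,-5] .. [5,5,5]
lo = A.lo+B.lo = [-2.5-5, -1.6-5, -13-5] = [-7.500,-6.600,-18.000]
hi = A.hi+B.hi = [2+5, 13.2+5, -7.8+5] = [7.000,18.200,-2.800]
diag = √(14.5²+24.8²+15.2²) = √1056.33 = 32.501


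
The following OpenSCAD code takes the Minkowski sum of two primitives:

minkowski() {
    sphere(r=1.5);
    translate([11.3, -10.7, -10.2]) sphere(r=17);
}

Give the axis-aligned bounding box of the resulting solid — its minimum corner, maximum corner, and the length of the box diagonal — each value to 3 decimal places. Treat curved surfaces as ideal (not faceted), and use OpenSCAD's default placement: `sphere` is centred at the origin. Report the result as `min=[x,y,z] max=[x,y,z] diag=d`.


min=[-7.200,-29.200,-28.700] max=[29.800,7.800,8.300] diag=64.086

A = translate([11.3, -10.7, -10.2]) sphere(r=17) → bbox [-5.7,-27.7,-27.2] .. [28.3,6.3,6.8]
B = sphere(r=1.5) → bbox [-1.5,-1.5,-1.5] .. [1.5,1.5,1.5]
lo = A.lo+B.lo = [-5.7-1.5, -27.7-1.5, -27.2-1.5] = [-7.200,-29.200,-28.700]
hi = A.hi+B.hi = [28.3+1.5, 6.3+1.5, 6.8+1.5] = [29.800,7.800,8.300]
diag = √(37²+37²+37²) = √4107 = 64.086


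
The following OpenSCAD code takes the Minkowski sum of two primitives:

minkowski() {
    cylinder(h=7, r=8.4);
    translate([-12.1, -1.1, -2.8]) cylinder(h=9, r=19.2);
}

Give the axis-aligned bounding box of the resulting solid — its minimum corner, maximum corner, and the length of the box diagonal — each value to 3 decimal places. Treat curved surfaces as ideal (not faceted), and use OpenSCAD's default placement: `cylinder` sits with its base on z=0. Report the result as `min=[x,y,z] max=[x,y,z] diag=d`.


A = translate([-12.1, -1.1, -2.8]) cylinder(h=9, r=19.2) → bbox [-31.3,-20.3,-2.8] .. [7.1,18.1,6.2]
B = cylinder(h=7, r=8.4) → bbox [-8.4,-8.4,0] .. [8.4,8.4,7]
lo = A.lo+B.lo = [-31.3-8.4, -20.3-8.4, -2.8+0] = [-39.700,-28.700,-2.800]
hi = A.hi+B.hi = [7.1+8.4, 18.1+8.4, 6.2+7] = [15.500,26.500,13.200]
diag = √(55.2²+55.2²+16²) = √6350.08 = 79.687

min=[-39.700,-28.700,-2.800] max=[15.500,26.500,13.200] diag=79.687


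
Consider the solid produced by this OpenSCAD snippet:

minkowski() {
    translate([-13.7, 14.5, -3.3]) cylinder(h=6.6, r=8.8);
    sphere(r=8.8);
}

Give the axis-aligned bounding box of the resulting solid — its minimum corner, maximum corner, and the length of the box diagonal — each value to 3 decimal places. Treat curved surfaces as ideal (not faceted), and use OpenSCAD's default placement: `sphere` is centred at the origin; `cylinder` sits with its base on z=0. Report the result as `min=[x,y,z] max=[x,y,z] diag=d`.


min=[-31.300,-3.100,-12.100] max=[3.900,32.100,12.100] diag=55.351

A = translate([-13.7, 14.5, -3.3]) cylinder(h=6.6, r=8.8) → bbox [-22.5,5.7,-3.3] .. [-4.9,23.3,3.3]
B = sphere(r=8.8) → bbox [-8.8,-8.8,-8.8] .. [8.8,8.8,8.8]
lo = A.lo+B.lo = [-22.5-8.8, 5.7-8.8, -3.3-8.8] = [-31.300,-3.100,-12.100]
hi = A.hi+B.hi = [-4.9+8.8, 23.3+8.8, 3.3+8.8] = [3.900,32.100,12.100]
diag = √(35.2²+35.2²+24.2²) = √3063.72 = 55.351


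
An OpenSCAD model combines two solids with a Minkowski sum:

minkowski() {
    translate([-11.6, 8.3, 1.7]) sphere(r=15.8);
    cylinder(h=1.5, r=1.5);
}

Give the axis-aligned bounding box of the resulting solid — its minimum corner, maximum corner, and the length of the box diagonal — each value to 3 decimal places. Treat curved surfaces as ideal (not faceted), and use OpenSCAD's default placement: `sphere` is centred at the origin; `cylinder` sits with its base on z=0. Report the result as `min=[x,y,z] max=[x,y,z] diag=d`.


min=[-28.900,-9.000,-14.100] max=[5.700,25.600,19.000] diag=59.076

A = translate([-11.6, 8.3, 1.7]) sphere(r=15.8) → bbox [-27.4,-7.5,-14.1] .. [4.2,24.1,17.5]
B = cylinder(h=1.5, r=1.5) → bbox [-1.5,-1.5,0] .. [1.5,1.5,1.5]
lo = A.lo+B.lo = [-27.4-1.5, -7.5-1.5, -14.1+0] = [-28.900,-9.000,-14.100]
hi = A.hi+B.hi = [4.2+1.5, 24.1+1.5, 17.5+1.5] = [5.700,25.600,19.000]
diag = √(34.6²+34.6²+33.1²) = √3489.93 = 59.076


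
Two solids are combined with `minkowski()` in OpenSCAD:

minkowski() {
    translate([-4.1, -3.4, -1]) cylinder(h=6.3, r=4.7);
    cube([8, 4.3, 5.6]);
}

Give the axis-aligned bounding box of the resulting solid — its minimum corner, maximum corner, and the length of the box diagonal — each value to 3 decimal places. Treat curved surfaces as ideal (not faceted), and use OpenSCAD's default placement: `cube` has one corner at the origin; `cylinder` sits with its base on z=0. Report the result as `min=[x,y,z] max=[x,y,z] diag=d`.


min=[-8.800,-8.100,-1.000] max=[8.600,5.600,10.900] diag=25.141

A = translate([-4.1, -3.4, -1]) cylinder(h=6.3, r=4.7) → bbox [-8.8,-8.1,-1] .. [0.6,1.3,5.3]
B = cube([8, 4.3, 5.6]) → bbox [0,0,0] .. [8,4.3,5.6]
lo = A.lo+B.lo = [-8.8+0, -8.1+0, -1+0] = [-8.800,-8.100,-1.000]
hi = A.hi+B.hi = [0.6+8, 1.3+4.3, 5.3+5.6] = [8.600,5.600,10.900]
diag = √(17.4²+13.7²+11.9²) = √632.06 = 25.141


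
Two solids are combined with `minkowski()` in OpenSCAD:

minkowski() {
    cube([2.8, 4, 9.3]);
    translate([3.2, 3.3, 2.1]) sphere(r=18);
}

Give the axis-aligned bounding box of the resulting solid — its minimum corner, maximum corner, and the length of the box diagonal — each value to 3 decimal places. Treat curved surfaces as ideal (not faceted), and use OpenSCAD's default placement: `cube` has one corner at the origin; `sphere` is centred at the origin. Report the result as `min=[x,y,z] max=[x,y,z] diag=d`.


A = translate([3.2, 3.3, 2.1]) sphere(r=18) → bbox [-14.8,-14.7,-15.9] .. [21.2,21.3,20.1]
B = cube([2.8, 4, 9.3]) → bbox [0,0,0] .. [2.8,4,9.3]
lo = A.lo+B.lo = [-14.8+0, -14.7+0, -15.9+0] = [-14.800,-14.700,-15.900]
hi = A.hi+B.hi = [21.2+2.8, 21.3+4, 20.1+9.3] = [24.000,25.300,29.400]
diag = √(38.8²+40²+45.3²) = √5157.53 = 71.816

min=[-14.800,-14.700,-15.900] max=[24.000,25.300,29.400] diag=71.816


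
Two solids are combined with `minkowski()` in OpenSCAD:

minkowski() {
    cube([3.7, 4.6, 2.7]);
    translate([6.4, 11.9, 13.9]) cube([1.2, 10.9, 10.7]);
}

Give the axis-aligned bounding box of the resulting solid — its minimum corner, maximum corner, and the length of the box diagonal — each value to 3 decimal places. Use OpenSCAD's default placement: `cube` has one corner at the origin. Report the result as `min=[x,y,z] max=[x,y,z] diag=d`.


min=[6.400,11.900,13.900] max=[11.300,27.400,27.300] diag=21.067

A = translate([6.4, 11.9, 13.9]) cube([1.2, 10.9, 10.7]) → bbox [6.4,11.9,13.9] .. [7.6,22.8,24.6]
B = cube([3.7, 4.6, 2.7]) → bbox [0,0,0] .. [3.7,4.6,2.7]
lo = A.lo+B.lo = [6.4+0, 11.9+0, 13.9+0] = [6.400,11.900,13.900]
hi = A.hi+B.hi = [7.6+3.7, 22.8+4.6, 24.6+2.7] = [11.300,27.400,27.300]
diag = √(4.9²+15.5²+13.4²) = √443.82 = 21.067


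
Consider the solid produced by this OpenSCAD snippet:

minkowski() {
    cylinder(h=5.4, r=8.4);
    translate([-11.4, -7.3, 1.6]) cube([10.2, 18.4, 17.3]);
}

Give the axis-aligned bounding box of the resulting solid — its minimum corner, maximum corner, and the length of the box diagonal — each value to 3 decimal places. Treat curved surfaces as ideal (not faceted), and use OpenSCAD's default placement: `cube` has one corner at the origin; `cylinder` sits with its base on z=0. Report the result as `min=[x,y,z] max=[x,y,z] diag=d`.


min=[-19.800,-15.700,1.600] max=[7.200,19.500,24.300] diag=49.833

A = translate([-11.4, -7.3, 1.6]) cube([10.2, 18.4, 17.3]) → bbox [-11.4,-7.3,1.6] .. [-1.2,11.1,18.9]
B = cylinder(h=5.4, r=8.4) → bbox [-8.4,-8.4,0] .. [8.4,8.4,5.4]
lo = A.lo+B.lo = [-11.4-8.4, -7.3-8.4, 1.6+0] = [-19.800,-15.700,1.600]
hi = A.hi+B.hi = [-1.2+8.4, 11.1+8.4, 18.9+5.4] = [7.200,19.500,24.300]
diag = √(27²+35.2²+22.7²) = √2483.33 = 49.833


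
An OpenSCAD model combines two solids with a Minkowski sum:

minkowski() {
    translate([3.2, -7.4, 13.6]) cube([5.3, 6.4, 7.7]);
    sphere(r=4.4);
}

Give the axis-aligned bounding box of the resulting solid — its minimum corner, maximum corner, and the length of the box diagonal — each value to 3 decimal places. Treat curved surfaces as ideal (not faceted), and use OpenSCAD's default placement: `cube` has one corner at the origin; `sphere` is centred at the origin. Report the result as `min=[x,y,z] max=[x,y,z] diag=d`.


A = translate([3.2, -7.4, 13.6]) cube([5.3, 6.4, 7.7]) → bbox [3.2,-7.4,13.6] .. [8.5,-1,21.3]
B = sphere(r=4.4) → bbox [-4.4,-4.4,-4.4] .. [4.4,4.4,4.4]
lo = A.lo+B.lo = [3.2-4.4, -7.4-4.4, 13.6-4.4] = [-1.200,-11.800,9.200]
hi = A.hi+B.hi = [8.5+4.4, -1+4.4, 21.3+4.4] = [12.900,3.400,25.700]
diag = √(14.1²+15.2²+16.5²) = √702.1 = 26.497

min=[-1.200,-11.800,9.200] max=[12.900,3.400,25.700] diag=26.497


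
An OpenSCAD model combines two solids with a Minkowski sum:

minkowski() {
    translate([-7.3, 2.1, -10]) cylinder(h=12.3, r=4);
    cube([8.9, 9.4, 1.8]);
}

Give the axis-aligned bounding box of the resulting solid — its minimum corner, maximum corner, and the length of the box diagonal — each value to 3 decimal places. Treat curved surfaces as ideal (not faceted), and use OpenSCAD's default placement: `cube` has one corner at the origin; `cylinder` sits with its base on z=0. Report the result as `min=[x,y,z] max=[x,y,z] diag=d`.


min=[-11.300,-1.900,-10.000] max=[5.600,15.500,4.100] diag=28.057

A = translate([-7.3, 2.1, -10]) cylinder(h=12.3, r=4) → bbox [-11.3,-1.9,-10] .. [-3.3,6.1,2.3]
B = cube([8.9, 9.4, 1.8]) → bbox [0,0,0] .. [8.9,9.4,1.8]
lo = A.lo+B.lo = [-11.3+0, -1.9+0, -10+0] = [-11.300,-1.900,-10.000]
hi = A.hi+B.hi = [-3.3+8.9, 6.1+9.4, 2.3+1.8] = [5.600,15.500,4.100]
diag = √(16.9²+17.4²+14.1²) = √787.18 = 28.057


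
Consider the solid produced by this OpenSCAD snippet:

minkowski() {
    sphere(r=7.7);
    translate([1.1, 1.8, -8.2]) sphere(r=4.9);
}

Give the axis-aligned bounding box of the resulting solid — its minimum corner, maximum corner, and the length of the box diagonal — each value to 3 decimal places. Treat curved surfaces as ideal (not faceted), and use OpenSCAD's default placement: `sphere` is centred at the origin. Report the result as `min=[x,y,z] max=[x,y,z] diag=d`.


min=[-11.500,-10.800,-20.800] max=[13.700,14.400,4.400] diag=43.648

A = translate([1.1, 1.8, -8.2]) sphere(r=4.9) → bbox [-3.8,-3.1,-13.1] .. [6,6.7,-3.3]
B = sphere(r=7.7) → bbox [-7.7,-7.7,-7.7] .. [7.7,7.7,7.7]
lo = A.lo+B.lo = [-3.8-7.7, -3.1-7.7, -13.1-7.7] = [-11.500,-10.800,-20.800]
hi = A.hi+B.hi = [6+7.7, 6.7+7.7, -3.3+7.7] = [13.700,14.400,4.400]
diag = √(25.2²+25.2²+25.2²) = √1905.12 = 43.648


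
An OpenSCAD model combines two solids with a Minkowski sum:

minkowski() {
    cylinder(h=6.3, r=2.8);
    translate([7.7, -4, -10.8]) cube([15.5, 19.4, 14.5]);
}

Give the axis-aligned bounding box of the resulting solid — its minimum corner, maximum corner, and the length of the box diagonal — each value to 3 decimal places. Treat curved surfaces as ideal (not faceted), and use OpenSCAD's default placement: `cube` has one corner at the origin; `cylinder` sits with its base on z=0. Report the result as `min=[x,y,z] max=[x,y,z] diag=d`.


A = translate([7.7, -4, -10.8]) cube([15.5, 19.4, 14.5]) → bbox [7.7,-4,-10.8] .. [23.2,15.4,3.7]
B = cylinder(h=6.3, r=2.8) → bbox [-2.8,-2.8,0] .. [2.8,2.8,6.3]
lo = A.lo+B.lo = [7.7-2.8, -4-2.8, -10.8+0] = [4.900,-6.800,-10.800]
hi = A.hi+B.hi = [23.2+2.8, 15.4+2.8, 3.7+6.3] = [26.000,18.200,10.000]
diag = √(21.1²+25²+20.8²) = √1502.85 = 38.767

min=[4.900,-6.800,-10.800] max=[26.000,18.200,10.000] diag=38.767


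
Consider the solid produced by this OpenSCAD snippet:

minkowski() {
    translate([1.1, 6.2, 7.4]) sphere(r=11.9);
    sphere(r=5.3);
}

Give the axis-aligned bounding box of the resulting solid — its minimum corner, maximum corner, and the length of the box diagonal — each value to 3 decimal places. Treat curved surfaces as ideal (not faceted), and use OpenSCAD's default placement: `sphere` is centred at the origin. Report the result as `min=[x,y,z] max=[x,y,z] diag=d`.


A = translate([1.1, 6.2, 7.4]) sphere(r=11.9) → bbox [-10.8,-5.7,-4.5] .. [13,18.1,19.3]
B = sphere(r=5.3) → bbox [-5.3,-5.3,-5.3] .. [5.3,5.3,5.3]
lo = A.lo+B.lo = [-10.8-5.3, -5.7-5.3, -4.5-5.3] = [-16.100,-11.000,-9.800]
hi = A.hi+B.hi = [13+5.3, 18.1+5.3, 19.3+5.3] = [18.300,23.400,24.600]
diag = √(34.4²+34.4²+34.4²) = √3550.08 = 59.583

min=[-16.100,-11.000,-9.800] max=[18.300,23.400,24.600] diag=59.583


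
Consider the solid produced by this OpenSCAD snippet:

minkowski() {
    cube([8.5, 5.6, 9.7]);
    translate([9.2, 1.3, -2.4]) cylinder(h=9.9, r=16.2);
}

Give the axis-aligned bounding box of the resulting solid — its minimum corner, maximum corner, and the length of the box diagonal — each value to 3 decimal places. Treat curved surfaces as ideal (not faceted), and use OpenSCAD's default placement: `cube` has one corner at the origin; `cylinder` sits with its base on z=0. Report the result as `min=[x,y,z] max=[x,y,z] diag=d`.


A = translate([9.2, 1.3, -2.4]) cylinder(h=9.9, r=16.2) → bbox [-7,-14.9,-2.4] .. [25.4,17.5,7.5]
B = cube([8.5, 5.6, 9.7]) → bbox [0,0,0] .. [8.5,5.6,9.7]
lo = A.lo+B.lo = [-7+0, -14.9+0, -2.4+0] = [-7.000,-14.900,-2.400]
hi = A.hi+B.hi = [25.4+8.5, 17.5+5.6, 7.5+9.7] = [33.900,23.100,17.200]
diag = √(40.9²+38²+19.6²) = √3500.97 = 59.169

min=[-7.000,-14.900,-2.400] max=[33.900,23.100,17.200] diag=59.169


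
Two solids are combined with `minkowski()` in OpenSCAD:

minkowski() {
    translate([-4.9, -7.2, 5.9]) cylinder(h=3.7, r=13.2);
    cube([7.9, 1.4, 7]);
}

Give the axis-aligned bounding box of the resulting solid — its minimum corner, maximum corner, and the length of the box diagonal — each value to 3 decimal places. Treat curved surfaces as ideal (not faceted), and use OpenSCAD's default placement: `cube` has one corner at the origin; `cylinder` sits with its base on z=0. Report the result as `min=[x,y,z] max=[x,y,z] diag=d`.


A = translate([-4.9, -7.2, 5.9]) cylinder(h=3.7, r=13.2) → bbox [-18.1,-20.4,5.9] .. [8.3,6,9.6]
B = cube([7.9, 1.4, 7]) → bbox [0,0,0] .. [7.9,1.4,7]
lo = A.lo+B.lo = [-18.1+0, -20.4+0, 5.9+0] = [-18.100,-20.400,5.900]
hi = A.hi+B.hi = [8.3+7.9, 6+1.4, 9.6+7] = [16.200,7.400,16.600]
diag = √(34.3²+27.8²+10.7²) = √2063.82 = 45.429

min=[-18.100,-20.400,5.900] max=[16.200,7.400,16.600] diag=45.429


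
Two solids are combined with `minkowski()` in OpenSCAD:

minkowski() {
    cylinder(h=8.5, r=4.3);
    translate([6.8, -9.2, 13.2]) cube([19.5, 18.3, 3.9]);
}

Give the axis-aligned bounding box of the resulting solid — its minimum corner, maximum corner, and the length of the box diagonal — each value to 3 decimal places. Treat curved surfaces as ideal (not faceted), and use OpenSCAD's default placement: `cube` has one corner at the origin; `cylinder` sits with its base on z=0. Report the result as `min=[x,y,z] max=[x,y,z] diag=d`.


min=[2.500,-13.500,13.200] max=[30.600,13.400,25.600] diag=40.829

A = translate([6.8, -9.2, 13.2]) cube([19.5, 18.3, 3.9]) → bbox [6.8,-9.2,13.2] .. [26.3,9.1,17.1]
B = cylinder(h=8.5, r=4.3) → bbox [-4.3,-4.3,0] .. [4.3,4.3,8.5]
lo = A.lo+B.lo = [6.8-4.3, -9.2-4.3, 13.2+0] = [2.500,-13.500,13.200]
hi = A.hi+B.hi = [26.3+4.3, 9.1+4.3, 17.1+8.5] = [30.600,13.400,25.600]
diag = √(28.1²+26.9²+12.4²) = √1666.98 = 40.829


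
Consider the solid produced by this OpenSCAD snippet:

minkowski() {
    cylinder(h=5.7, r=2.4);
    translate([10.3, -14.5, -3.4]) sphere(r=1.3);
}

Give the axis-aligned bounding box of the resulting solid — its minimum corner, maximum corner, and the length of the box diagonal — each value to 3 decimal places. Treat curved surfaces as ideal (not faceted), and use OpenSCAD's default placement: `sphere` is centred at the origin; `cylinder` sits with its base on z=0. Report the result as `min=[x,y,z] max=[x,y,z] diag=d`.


min=[6.600,-18.200,-4.700] max=[14.000,-10.800,3.600] diag=13.357

A = translate([10.3, -14.5, -3.4]) sphere(r=1.3) → bbox [9,-15.8,-4.7] .. [11.6,-13.2,-2.1]
B = cylinder(h=5.7, r=2.4) → bbox [-2.4,-2.4,0] .. [2.4,2.4,5.7]
lo = A.lo+B.lo = [9-2.4, -15.8-2.4, -4.7+0] = [6.600,-18.200,-4.700]
hi = A.hi+B.hi = [11.6+2.4, -13.2+2.4, -2.1+5.7] = [14.000,-10.800,3.600]
diag = √(7.4²+7.4²+8.3²) = √178.41 = 13.357


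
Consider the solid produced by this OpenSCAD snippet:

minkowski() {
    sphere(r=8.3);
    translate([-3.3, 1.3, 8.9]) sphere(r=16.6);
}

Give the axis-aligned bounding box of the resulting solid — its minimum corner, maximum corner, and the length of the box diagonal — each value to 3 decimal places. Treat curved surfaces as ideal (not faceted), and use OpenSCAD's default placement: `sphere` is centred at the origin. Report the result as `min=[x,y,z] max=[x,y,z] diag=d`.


min=[-28.200,-23.600,-16.000] max=[21.600,26.200,33.800] diag=86.256

A = translate([-3.3, 1.3, 8.9]) sphere(r=16.6) → bbox [-19.9,-15.3,-7.7] .. [13.3,17.9,25.5]
B = sphere(r=8.3) → bbox [-8.3,-8.3,-8.3] .. [8.3,8.3,8.3]
lo = A.lo+B.lo = [-19.9-8.3, -15.3-8.3, -7.7-8.3] = [-28.200,-23.600,-16.000]
hi = A.hi+B.hi = [13.3+8.3, 17.9+8.3, 25.5+8.3] = [21.600,26.200,33.800]
diag = √(49.8²+49.8²+49.8²) = √7440.12 = 86.256


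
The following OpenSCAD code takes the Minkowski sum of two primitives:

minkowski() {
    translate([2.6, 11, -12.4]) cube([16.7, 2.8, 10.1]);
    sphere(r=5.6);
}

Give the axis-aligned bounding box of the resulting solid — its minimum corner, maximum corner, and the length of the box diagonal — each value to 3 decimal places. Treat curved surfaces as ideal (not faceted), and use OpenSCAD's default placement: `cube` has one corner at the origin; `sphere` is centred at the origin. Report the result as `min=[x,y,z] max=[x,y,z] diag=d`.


min=[-3.000,5.400,-18.000] max=[24.900,19.400,3.300] diag=37.790

A = translate([2.6, 11, -12.4]) cube([16.7, 2.8, 10.1]) → bbox [2.6,11,-12.4] .. [19.3,13.8,-2.3]
B = sphere(r=5.6) → bbox [-5.6,-5.6,-5.6] .. [5.6,5.6,5.6]
lo = A.lo+B.lo = [2.6-5.6, 11-5.6, -12.4-5.6] = [-3.000,5.400,-18.000]
hi = A.hi+B.hi = [19.3+5.6, 13.8+5.6, -2.3+5.6] = [24.900,19.400,3.300]
diag = √(27.9²+14²+21.3²) = √1428.1 = 37.790


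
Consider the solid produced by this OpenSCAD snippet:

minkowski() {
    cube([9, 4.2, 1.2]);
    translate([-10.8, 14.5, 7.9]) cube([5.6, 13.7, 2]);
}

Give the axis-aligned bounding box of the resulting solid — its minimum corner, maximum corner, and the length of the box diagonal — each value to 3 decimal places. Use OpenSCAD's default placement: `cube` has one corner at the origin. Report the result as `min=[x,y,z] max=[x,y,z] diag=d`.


min=[-10.800,14.500,7.900] max=[3.800,32.400,11.100] diag=23.320

A = translate([-10.8, 14.5, 7.9]) cube([5.6, 13.7, 2]) → bbox [-10.8,14.5,7.9] .. [-5.2,28.2,9.9]
B = cube([9, 4.2, 1.2]) → bbox [0,0,0] .. [9,4.2,1.2]
lo = A.lo+B.lo = [-10.8+0, 14.5+0, 7.9+0] = [-10.800,14.500,7.900]
hi = A.hi+B.hi = [-5.2+9, 28.2+4.2, 9.9+1.2] = [3.800,32.400,11.100]
diag = √(14.6²+17.9²+3.2²) = √543.81 = 23.320


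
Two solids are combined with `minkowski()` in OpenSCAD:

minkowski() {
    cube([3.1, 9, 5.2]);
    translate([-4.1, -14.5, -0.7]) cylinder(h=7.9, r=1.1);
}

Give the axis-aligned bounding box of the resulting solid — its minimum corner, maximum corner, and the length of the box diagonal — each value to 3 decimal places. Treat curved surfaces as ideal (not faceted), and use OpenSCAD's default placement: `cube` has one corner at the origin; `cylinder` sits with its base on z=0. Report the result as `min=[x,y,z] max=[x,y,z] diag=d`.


A = translate([-4.1, -14.5, -0.7]) cylinder(h=7.9, r=1.1) → bbox [-5.2,-15.6,-0.7] .. [-3,-13.4,7.2]
B = cube([3.1, 9, 5.2]) → bbox [0,0,0] .. [3.1,9,5.2]
lo = A.lo+B.lo = [-5.2+0, -15.6+0, -0.7+0] = [-5.200,-15.600,-0.700]
hi = A.hi+B.hi = [-3+3.1, -13.4+9, 7.2+5.2] = [0.100,-4.400,12.400]
diag = √(5.3²+11.2²+13.1²) = √325.14 = 18.032

min=[-5.200,-15.600,-0.700] max=[0.100,-4.400,12.400] diag=18.032


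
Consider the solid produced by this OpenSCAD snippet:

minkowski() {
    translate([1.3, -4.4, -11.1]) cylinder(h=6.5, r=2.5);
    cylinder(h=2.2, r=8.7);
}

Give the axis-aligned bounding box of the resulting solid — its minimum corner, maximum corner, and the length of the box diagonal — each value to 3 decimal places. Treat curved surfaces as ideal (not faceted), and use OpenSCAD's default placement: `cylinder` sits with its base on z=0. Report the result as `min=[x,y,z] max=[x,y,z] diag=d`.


A = translate([1.3, -4.4, -11.1]) cylinder(h=6.5, r=2.5) → bbox [-1.2,-6.9,-11.1] .. [3.8,-1.9,-4.6]
B = cylinder(h=2.2, r=8.7) → bbox [-8.7,-8.7,0] .. [8.7,8.7,2.2]
lo = A.lo+B.lo = [-1.2-8.7, -6.9-8.7, -11.1+0] = [-9.900,-15.600,-11.100]
hi = A.hi+B.hi = [3.8+8.7, -1.9+8.7, -4.6+2.2] = [12.500,6.800,-2.400]
diag = √(22.4²+22.4²+8.7²) = √1079.21 = 32.851

min=[-9.900,-15.600,-11.100] max=[12.500,6.800,-2.400] diag=32.851


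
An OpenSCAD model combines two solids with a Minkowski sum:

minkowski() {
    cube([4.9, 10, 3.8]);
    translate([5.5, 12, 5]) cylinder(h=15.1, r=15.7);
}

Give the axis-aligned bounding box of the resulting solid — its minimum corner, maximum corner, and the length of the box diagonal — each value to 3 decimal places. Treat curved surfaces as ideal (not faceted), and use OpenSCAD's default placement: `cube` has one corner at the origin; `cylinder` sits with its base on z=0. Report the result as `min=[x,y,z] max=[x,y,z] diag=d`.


A = translate([5.5, 12, 5]) cylinder(h=15.1, r=15.7) → bbox [-10.2,-3.7,5] .. [21.2,27.7,20.1]
B = cube([4.9, 10, 3.8]) → bbox [0,0,0] .. [4.9,10,3.8]
lo = A.lo+B.lo = [-10.2+0, -3.7+0, 5+0] = [-10.200,-3.700,5.000]
hi = A.hi+B.hi = [21.2+4.9, 27.7+10, 20.1+3.8] = [26.100,37.700,23.900]
diag = √(36.3²+41.4²+18.9²) = √3388.86 = 58.214

min=[-10.200,-3.700,5.000] max=[26.100,37.700,23.900] diag=58.214


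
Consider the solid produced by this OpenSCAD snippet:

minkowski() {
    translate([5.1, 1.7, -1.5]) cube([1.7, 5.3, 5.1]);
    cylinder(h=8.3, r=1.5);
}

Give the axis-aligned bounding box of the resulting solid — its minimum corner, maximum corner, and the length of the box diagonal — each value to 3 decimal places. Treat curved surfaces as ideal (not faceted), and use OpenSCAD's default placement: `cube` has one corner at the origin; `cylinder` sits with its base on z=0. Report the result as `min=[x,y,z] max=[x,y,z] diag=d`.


A = translate([5.1, 1.7, -1.5]) cube([1.7, 5.3, 5.1]) → bbox [5.1,1.7,-1.5] .. [6.8,7,3.6]
B = cylinder(h=8.3, r=1.5) → bbox [-1.5,-1.5,0] .. [1.5,1.5,8.3]
lo = A.lo+B.lo = [5.1-1.5, 1.7-1.5, -1.5+0] = [3.600,0.200,-1.500]
hi = A.hi+B.hi = [6.8+1.5, 7+1.5, 3.6+8.3] = [8.300,8.500,11.900]
diag = √(4.7²+8.3²+13.4²) = √270.54 = 16.448

min=[3.600,0.200,-1.500] max=[8.300,8.500,11.900] diag=16.448


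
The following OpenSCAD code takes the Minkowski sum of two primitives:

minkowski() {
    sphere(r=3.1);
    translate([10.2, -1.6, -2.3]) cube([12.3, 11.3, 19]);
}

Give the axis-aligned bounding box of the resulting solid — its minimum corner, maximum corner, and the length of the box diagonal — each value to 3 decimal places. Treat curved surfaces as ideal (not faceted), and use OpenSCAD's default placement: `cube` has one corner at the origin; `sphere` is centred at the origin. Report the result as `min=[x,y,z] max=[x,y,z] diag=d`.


A = translate([10.2, -1.6, -2.3]) cube([12.3, 11.3, 19]) → bbox [10.2,-1.6,-2.3] .. [22.5,9.7,16.7]
B = sphere(r=3.1) → bbox [-3.1,-3.1,-3.1] .. [3.1,3.1,3.1]
lo = A.lo+B.lo = [10.2-3.1, -1.6-3.1, -2.3-3.1] = [7.100,-4.700,-5.400]
hi = A.hi+B.hi = [22.5+3.1, 9.7+3.1, 16.7+3.1] = [25.600,12.800,19.800]
diag = √(18.5²+17.5²+25.2²) = √1283.54 = 35.827

min=[7.100,-4.700,-5.400] max=[25.600,12.800,19.800] diag=35.827


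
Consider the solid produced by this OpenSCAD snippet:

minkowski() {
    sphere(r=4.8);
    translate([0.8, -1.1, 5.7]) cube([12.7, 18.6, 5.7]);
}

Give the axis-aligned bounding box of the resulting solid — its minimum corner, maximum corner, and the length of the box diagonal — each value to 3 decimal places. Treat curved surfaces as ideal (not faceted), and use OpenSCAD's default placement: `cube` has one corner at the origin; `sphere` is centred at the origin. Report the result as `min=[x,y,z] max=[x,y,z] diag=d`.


min=[-4.000,-5.900,0.900] max=[18.300,22.300,16.200] diag=39.072

A = translate([0.8, -1.1, 5.7]) cube([12.7, 18.6, 5.7]) → bbox [0.8,-1.1,5.7] .. [13.5,17.5,11.4]
B = sphere(r=4.8) → bbox [-4.8,-4.8,-4.8] .. [4.8,4.8,4.8]
lo = A.lo+B.lo = [0.8-4.8, -1.1-4.8, 5.7-4.8] = [-4.000,-5.900,0.900]
hi = A.hi+B.hi = [13.5+4.8, 17.5+4.8, 11.4+4.8] = [18.300,22.300,16.200]
diag = √(22.3²+28.2²+15.3²) = √1526.62 = 39.072


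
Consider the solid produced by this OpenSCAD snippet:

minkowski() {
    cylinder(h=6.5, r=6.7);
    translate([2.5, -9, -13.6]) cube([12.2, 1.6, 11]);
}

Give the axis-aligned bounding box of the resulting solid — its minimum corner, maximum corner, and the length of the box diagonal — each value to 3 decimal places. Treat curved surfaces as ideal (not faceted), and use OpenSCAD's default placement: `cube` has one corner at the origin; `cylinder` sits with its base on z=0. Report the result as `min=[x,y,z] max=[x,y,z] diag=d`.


A = translate([2.5, -9, -13.6]) cube([12.2, 1.6, 11]) → bbox [2.5,-9,-13.6] .. [14.7,-7.4,-2.6]
B = cylinder(h=6.5, r=6.7) → bbox [-6.7,-6.7,0] .. [6.7,6.7,6.5]
lo = A.lo+B.lo = [2.5-6.7, -9-6.7, -13.6+0] = [-4.200,-15.700,-13.600]
hi = A.hi+B.hi = [14.7+6.7, -7.4+6.7, -2.6+6.5] = [21.400,-0.700,3.900]
diag = √(25.6²+15²+17.5²) = √1186.61 = 34.447

min=[-4.200,-15.700,-13.600] max=[21.400,-0.700,3.900] diag=34.447


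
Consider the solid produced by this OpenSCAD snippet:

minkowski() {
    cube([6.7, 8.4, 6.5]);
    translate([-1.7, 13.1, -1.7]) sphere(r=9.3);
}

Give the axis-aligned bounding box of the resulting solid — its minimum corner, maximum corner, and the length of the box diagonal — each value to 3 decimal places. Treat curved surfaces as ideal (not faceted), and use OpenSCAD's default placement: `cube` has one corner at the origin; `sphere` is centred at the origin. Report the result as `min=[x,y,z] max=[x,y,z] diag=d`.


A = translate([-1.7, 13.1, -1.7]) sphere(r=9.3) → bbox [-11,3.8,-11] .. [7.6,22.4,7.6]
B = cube([6.7, 8.4, 6.5]) → bbox [0,0,0] .. [6.7,8.4,6.5]
lo = A.lo+B.lo = [-11+0, 3.8+0, -11+0] = [-11.000,3.800,-11.000]
hi = A.hi+B.hi = [7.6+6.7, 22.4+8.4, 7.6+6.5] = [14.300,30.800,14.100]
diag = √(25.3²+27²+25.1²) = √1999.1 = 44.711

min=[-11.000,3.800,-11.000] max=[14.300,30.800,14.100] diag=44.711


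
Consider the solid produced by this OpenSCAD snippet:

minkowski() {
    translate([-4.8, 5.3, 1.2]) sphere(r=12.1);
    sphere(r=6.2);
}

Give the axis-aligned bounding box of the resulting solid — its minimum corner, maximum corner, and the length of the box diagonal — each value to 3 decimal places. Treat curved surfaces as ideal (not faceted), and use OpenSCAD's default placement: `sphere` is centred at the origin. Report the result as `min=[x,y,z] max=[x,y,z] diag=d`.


A = translate([-4.8, 5.3, 1.2]) sphere(r=12.1) → bbox [-16.9,-6.8,-10.9] .. [7.3,17.4,13.3]
B = sphere(r=6.2) → bbox [-6.2,-6.2,-6.2] .. [6.2,6.2,6.2]
lo = A.lo+B.lo = [-16.9-6.2, -6.8-6.2, -10.9-6.2] = [-23.100,-13.000,-17.100]
hi = A.hi+B.hi = [7.3+6.2, 17.4+6.2, 13.3+6.2] = [13.500,23.600,19.500]
diag = √(36.6²+36.6²+36.6²) = √4018.68 = 63.393

min=[-23.100,-13.000,-17.100] max=[13.500,23.600,19.500] diag=63.393


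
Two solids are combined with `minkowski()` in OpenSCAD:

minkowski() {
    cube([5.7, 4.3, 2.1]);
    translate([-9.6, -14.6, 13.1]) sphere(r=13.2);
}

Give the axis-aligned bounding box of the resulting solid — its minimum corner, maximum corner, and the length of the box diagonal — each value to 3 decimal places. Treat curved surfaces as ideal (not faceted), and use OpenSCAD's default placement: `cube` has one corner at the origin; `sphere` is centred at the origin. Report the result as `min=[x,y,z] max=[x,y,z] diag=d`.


A = translate([-9.6, -14.6, 13.1]) sphere(r=13.2) → bbox [-22.8,-27.8,-0.1] .. [3.6,-1.4,26.3]
B = cube([5.7, 4.3, 2.1]) → bbox [0,0,0] .. [5.7,4.3,2.1]
lo = A.lo+B.lo = [-22.8+0, -27.8+0, -0.1+0] = [-22.800,-27.800,-0.100]
hi = A.hi+B.hi = [3.6+5.7, -1.4+4.3, 26.3+2.1] = [9.300,2.900,28.400]
diag = √(32.1²+30.7²+28.5²) = √2785.15 = 52.775

min=[-22.800,-27.800,-0.100] max=[9.300,2.900,28.400] diag=52.775


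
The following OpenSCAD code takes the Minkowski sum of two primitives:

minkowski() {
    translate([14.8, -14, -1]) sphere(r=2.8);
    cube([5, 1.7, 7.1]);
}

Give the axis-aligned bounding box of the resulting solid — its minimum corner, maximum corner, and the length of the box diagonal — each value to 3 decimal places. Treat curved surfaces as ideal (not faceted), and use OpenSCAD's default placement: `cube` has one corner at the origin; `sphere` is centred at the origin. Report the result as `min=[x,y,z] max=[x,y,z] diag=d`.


A = translate([14.8, -14, -1]) sphere(r=2.8) → bbox [12,-16.8,-3.8] .. [17.6,-11.2,1.8]
B = cube([5, 1.7, 7.1]) → bbox [0,0,0] .. [5,1.7,7.1]
lo = A.lo+B.lo = [12+0, -16.8+0, -3.8+0] = [12.000,-16.800,-3.800]
hi = A.hi+B.hi = [17.6+5, -11.2+1.7, 1.8+7.1] = [22.600,-9.500,8.900]
diag = √(10.6²+7.3²+12.7²) = √326.94 = 18.081

min=[12.000,-16.800,-3.800] max=[22.600,-9.500,8.900] diag=18.081


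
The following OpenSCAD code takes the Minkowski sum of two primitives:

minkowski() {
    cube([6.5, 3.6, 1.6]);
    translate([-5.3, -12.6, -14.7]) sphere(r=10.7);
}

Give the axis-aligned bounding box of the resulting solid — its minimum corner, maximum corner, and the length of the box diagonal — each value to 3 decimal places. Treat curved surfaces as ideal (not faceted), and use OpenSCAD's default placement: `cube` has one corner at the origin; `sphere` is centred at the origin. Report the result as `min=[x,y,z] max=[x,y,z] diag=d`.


A = translate([-5.3, -12.6, -14.7]) sphere(r=10.7) → bbox [-16,-23.3,-25.4] .. [5.4,-1.9,-4]
B = cube([6.5, 3.6, 1.6]) → bbox [0,0,0] .. [6.5,3.6,1.6]
lo = A.lo+B.lo = [-16+0, -23.3+0, -25.4+0] = [-16.000,-23.300,-25.400]
hi = A.hi+B.hi = [5.4+6.5, -1.9+3.6, -4+1.6] = [11.900,1.700,-2.400]
diag = √(27.9²+25²+23²) = √1932.41 = 43.959

min=[-16.000,-23.300,-25.400] max=[11.900,1.700,-2.400] diag=43.959


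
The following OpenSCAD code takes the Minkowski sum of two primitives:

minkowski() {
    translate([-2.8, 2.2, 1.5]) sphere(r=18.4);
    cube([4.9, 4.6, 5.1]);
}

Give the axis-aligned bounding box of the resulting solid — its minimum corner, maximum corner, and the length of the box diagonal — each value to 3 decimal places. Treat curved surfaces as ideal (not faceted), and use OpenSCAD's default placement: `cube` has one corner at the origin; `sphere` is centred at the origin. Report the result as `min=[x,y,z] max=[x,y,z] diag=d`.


A = translate([-2.8, 2.2, 1.5]) sphere(r=18.4) → bbox [-21.2,-16.2,-16.9] .. [15.6,20.6,19.9]
B = cube([4.9, 4.6, 5.1]) → bbox [0,0,0] .. [4.9,4.6,5.1]
lo = A.lo+B.lo = [-21.2+0, -16.2+0, -16.9+0] = [-21.200,-16.200,-16.900]
hi = A.hi+B.hi = [15.6+4.9, 20.6+4.6, 19.9+5.1] = [20.500,25.200,25.000]
diag = √(41.7²+41.4²+41.9²) = √5208.46 = 72.170

min=[-21.200,-16.200,-16.900] max=[20.500,25.200,25.000] diag=72.170


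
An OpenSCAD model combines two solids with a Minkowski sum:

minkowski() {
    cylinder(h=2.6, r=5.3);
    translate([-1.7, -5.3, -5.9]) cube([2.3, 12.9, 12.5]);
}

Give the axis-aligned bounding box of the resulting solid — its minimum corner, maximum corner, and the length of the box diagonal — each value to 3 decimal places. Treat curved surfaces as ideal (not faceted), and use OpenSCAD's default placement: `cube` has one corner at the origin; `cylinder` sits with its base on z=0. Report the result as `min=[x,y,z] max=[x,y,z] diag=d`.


A = translate([-1.7, -5.3, -5.9]) cube([2.3, 12.9, 12.5]) → bbox [-1.7,-5.3,-5.9] .. [0.6,7.6,6.6]
B = cylinder(h=2.6, r=5.3) → bbox [-5.3,-5.3,0] .. [5.3,5.3,2.6]
lo = A.lo+B.lo = [-1.7-5.3, -5.3-5.3, -5.9+0] = [-7.000,-10.600,-5.900]
hi = A.hi+B.hi = [0.6+5.3, 7.6+5.3, 6.6+2.6] = [5.900,12.900,9.200]
diag = √(12.9²+23.5²+15.1²) = √946.67 = 30.768

min=[-7.000,-10.600,-5.900] max=[5.900,12.900,9.200] diag=30.768
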